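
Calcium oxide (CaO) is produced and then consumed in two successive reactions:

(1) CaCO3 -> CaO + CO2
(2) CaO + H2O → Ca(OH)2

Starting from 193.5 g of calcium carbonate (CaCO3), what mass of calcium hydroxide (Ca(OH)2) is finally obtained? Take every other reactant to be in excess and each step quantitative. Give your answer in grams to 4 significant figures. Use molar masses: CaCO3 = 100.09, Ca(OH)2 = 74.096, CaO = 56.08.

n(CaCO3) = 193.50 / 100.09 = 1.9333 mol.
Step 1 gives a 1:1 ratio of CaCO3 to CaO, so n(CaO) = 1.9333 mol.
In step 2 the CaO:Ca(OH)2 ratio is 1:1, so n(Ca(OH)2) = 1.9333 mol.
Mass of Ca(OH)2 = 1.9333 × 74.096 = 143.25 g.

143.2 g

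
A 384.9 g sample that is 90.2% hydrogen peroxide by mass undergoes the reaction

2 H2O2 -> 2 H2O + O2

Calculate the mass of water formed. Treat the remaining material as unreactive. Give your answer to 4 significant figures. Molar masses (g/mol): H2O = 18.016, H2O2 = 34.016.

Mass of pure H2O2 = 384.9 g × 0.902 = 347.18 g.
n(H2O2) = 347.18 g / 34.016 g/mol = 10.206 mol.
From the equation the H2O2:H2O mole ratio is 2:2, so n(H2O) = 10.206 × 2/2 = 10.206 mol.
Mass of H2O = 10.206 mol × 18.016 g/mol = 183.88 g.

183.9 g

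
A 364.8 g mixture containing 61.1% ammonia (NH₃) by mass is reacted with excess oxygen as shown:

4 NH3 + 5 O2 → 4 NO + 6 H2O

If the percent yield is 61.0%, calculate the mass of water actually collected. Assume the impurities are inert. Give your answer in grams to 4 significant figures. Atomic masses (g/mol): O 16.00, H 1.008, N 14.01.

215.7 g

Pure NH3 available = 364.8 g × 0.611 = 222.89 g.
M(NH3) = 14.01 + 3(1.008) = 17.034 g/mol.
M(H2O) = 2(1.008) + 16.00 = 18.016 g/mol.
n(NH3) = 222.89 g / 17.034 g/mol = 13.085 mol.
From the equation the NH3:H2O mole ratio is 4:6, so n(H2O) = 13.085 × 6/4 = 19.628 mol.
Mass of H2O = 19.628 mol × 18.016 g/mol = 353.61 g.
Actual mass collected = 353.61 g × 0.610 = 215.70 g.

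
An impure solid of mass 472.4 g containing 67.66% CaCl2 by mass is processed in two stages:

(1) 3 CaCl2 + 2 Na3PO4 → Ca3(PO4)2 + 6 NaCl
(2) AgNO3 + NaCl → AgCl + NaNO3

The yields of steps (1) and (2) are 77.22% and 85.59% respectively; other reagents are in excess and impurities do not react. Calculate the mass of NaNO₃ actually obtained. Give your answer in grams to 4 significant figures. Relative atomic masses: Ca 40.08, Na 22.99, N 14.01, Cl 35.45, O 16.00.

Pure CaCl2 = 472.4 × 0.6766 = 319.63 g.
M(CaCl2) = 40.08 + 2(35.45) = 110.98 g/mol.
M(NaNO3) = 22.99 + 14.01 + 3(16.00) = 85.00 g/mol.
n(CaCl2) = 319.63 / 110.98 = 2.8800 mol.
Step 1 (CaCl2:NaCl = 3:6): theoretical n(NaCl) = 5.7601 mol; at 77.22% yield, n(NaCl) = 4.4479 mol.
Step 2 (NaCl:NaNO3 = 1:1): theoretical n(NaNO3) = 4.4479 mol, so theoretical mass = 4.4479 × 85.00 = 378.07 g.
At 85.59% yield, actual mass of NaNO3 = 378.07 × 0.8559 = 323.59 g.

323.6 g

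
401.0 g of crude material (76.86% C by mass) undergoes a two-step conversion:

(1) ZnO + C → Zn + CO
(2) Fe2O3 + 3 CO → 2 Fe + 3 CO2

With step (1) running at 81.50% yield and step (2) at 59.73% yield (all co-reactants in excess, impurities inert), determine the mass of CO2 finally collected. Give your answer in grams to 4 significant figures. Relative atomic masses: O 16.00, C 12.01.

549.8 g

Pure C = 401.0 × 0.7686 = 308.21 g.
M(C) = 12.01 g/mol.
M(CO2) = 12.01 + 2(16.00) = 44.01 g/mol.
n(C) = 308.21 / 12.01 = 25.663 mol.
Step 1 (C:CO = 1:1): theoretical n(CO) = 25.663 mol; at 81.50% yield, n(CO) = 20.915 mol.
Step 2 (CO:CO2 = 3:3): theoretical n(CO2) = 20.915 mol, so theoretical mass = 20.915 × 44.01 = 920.47 g.
At 59.73% yield, actual mass of CO2 = 920.47 × 0.5973 = 549.80 g.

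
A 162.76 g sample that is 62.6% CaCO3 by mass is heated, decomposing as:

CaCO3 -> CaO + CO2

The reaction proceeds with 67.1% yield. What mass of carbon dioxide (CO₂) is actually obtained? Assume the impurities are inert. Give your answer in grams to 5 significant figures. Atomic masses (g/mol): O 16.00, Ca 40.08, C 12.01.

Pure CaCO3 available = 162.76 g × 0.626 = 101.888 g.
M(CaCO3) = 40.08 + 12.01 + 3(16.00) = 100.09 g/mol.
M(CO2) = 12.01 + 2(16.00) = 44.01 g/mol.
n(CaCO3) = 101.888 g / 100.09 g/mol = 1.01796 mol.
From the equation the CaCO3:CO2 mole ratio is 1:1, so n(CO2) = 1.01796 × 1/1 = 1.01796 mol.
Mass of CO2 = 1.01796 mol × 44.01 g/mol = 44.8005 g.
Actual mass collected = 44.8005 g × 0.671 = 30.0611 g.

30.061 g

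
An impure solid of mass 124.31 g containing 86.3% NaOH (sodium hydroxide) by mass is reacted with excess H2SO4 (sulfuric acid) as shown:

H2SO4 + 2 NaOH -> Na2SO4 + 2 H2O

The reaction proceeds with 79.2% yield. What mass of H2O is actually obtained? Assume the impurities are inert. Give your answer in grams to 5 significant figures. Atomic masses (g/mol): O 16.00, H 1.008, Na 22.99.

Pure NaOH available = 124.31 g × 0.863 = 107.280 g.
M(NaOH) = 22.99 + 16.00 + 1.008 = 39.998 g/mol.
M(H2O) = 2(1.008) + 16.00 = 18.016 g/mol.
n(NaOH) = 107.280 g / 39.998 g/mol = 2.68212 mol.
From the equation the NaOH:H2O mole ratio is 2:2, so n(H2O) = 2.68212 × 2/2 = 2.68212 mol.
Mass of H2O = 2.68212 mol × 18.016 g/mol = 48.3211 g.
Actual mass collected = 48.3211 g × 0.792 = 38.2703 g.

38.270 g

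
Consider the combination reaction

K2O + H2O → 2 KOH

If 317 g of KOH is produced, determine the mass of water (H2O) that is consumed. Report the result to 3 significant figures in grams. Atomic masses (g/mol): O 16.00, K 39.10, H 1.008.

50.9 g

M(KOH) = 39.10 + 16.00 + 1.008 = 56.108 g/mol.
M(H2O) = 2(1.008) + 16.00 = 18.016 g/mol.
n(KOH) = 317.0 g / 56.108 g/mol = 5.650 mol.
From the equation the KOH:H2O mole ratio is 2:1, so n(H2O) = 5.650 × 1/2 = 2.825 mol.
Mass of H2O = 2.825 mol × 18.016 g/mol = 50.89 g.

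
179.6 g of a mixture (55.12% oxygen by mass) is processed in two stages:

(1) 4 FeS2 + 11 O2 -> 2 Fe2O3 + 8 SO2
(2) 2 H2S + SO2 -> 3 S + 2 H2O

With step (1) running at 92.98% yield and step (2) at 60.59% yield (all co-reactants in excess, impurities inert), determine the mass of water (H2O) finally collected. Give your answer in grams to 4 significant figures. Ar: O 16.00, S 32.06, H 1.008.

Pure O2 = 179.6 × 0.5512 = 98.996 g.
M(O2) = 2(16.00) = 32.00 g/mol.
M(H2O) = 2(1.008) + 16.00 = 18.016 g/mol.
n(O2) = 98.996 / 32.00 = 3.0936 mol.
Step 1 (O2:SO2 = 11:8): theoretical n(SO2) = 2.2499 mol; at 92.98% yield, n(SO2) = 2.0920 mol.
Step 2 (SO2:H2O = 1:2): theoretical n(H2O) = 4.1839 mol, so theoretical mass = 4.1839 × 18.016 = 75.377 g.
At 60.59% yield, actual mass of H2O = 75.377 × 0.6059 = 45.671 g.

45.67 g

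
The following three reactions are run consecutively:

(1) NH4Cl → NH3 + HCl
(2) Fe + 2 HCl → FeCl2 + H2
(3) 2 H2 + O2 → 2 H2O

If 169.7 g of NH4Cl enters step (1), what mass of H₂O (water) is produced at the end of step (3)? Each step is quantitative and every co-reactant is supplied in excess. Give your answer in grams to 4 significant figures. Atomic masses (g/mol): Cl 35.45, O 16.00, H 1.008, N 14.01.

M(NH4Cl) = 14.01 + 4(1.008) + 35.45 = 53.492 g/mol.
M(H2O) = 2(1.008) + 16.00 = 18.016 g/mol.
n(NH4Cl) = 169.7 / 53.492 = 3.1724 mol.
Reaction (1): NH4Cl→HCl ratio 1:1 ⇒ n(HCl) = 3.1724 mol.
Reaction (2): HCl→H2 ratio 2:1 ⇒ n(H2) = 1.5862 mol.
Reaction (3): H2→H2O ratio 2:2 ⇒ n(H2O) = 1.5862 mol.
Mass of H2O = 1.5862 × 18.016 = 28.577 g.

28.58 g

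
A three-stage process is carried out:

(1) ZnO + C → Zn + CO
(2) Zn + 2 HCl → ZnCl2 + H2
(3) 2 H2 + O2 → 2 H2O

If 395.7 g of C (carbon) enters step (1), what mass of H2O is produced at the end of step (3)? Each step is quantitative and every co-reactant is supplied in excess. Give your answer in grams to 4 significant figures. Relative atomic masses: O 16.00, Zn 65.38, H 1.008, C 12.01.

593.6 g

M(C) = 12.01 g/mol.
M(H2O) = 2(1.008) + 16.00 = 18.016 g/mol.
n(C) = 395.7 / 12.01 = 32.948 mol.
Reaction (1): C→Zn ratio 1:1 ⇒ n(Zn) = 32.948 mol.
Reaction (2): Zn→H2 ratio 1:1 ⇒ n(H2) = 32.948 mol.
Reaction (3): H2→H2O ratio 2:2 ⇒ n(H2O) = 32.948 mol.
Mass of H2O = 32.948 × 18.016 = 593.58 g.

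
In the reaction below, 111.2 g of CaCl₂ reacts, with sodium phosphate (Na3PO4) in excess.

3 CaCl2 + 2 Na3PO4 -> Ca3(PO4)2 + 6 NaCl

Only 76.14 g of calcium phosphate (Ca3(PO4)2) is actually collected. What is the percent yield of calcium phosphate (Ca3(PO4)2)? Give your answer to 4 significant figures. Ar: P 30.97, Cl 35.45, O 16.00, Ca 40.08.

73.50 %

M(CaCl2) = 40.08 + 2(35.45) = 110.98 g/mol.
M(Ca3(PO4)2) = 3(40.08) + 2(30.97) + 8(16.00) = 310.18 g/mol.
n(CaCl2) = 111.20 g / 110.98 g/mol = 1.0020 mol.
From the equation the CaCl2:Ca3(PO4)2 mole ratio is 3:1, so n(Ca3(PO4)2) = 1.0020 × 1/3 = 0.33399 mol.
Mass of Ca3(PO4)2 = 0.33399 mol × 310.18 g/mol = 103.60 g.
This is the theoretical yield. Percent yield = 76.14 g / 103.60 g × 100% = 73.495%.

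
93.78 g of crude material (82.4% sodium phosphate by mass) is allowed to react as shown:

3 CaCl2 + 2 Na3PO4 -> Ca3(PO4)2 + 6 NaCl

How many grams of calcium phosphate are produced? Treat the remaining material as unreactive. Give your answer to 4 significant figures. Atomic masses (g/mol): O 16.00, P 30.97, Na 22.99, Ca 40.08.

Mass of pure Na3PO4 = 93.78 g × 0.824 = 77.275 g.
M(Na3PO4) = 3(22.99) + 30.97 + 4(16.00) = 163.94 g/mol.
M(Ca3(PO4)2) = 3(40.08) + 2(30.97) + 8(16.00) = 310.18 g/mol.
n(Na3PO4) = 77.275 g / 163.94 g/mol = 0.47136 mol.
From the equation the Na3PO4:Ca3(PO4)2 mole ratio is 2:1, so n(Ca3(PO4)2) = 0.47136 × 1/2 = 0.23568 mol.
Mass of Ca3(PO4)2 = 0.23568 mol × 310.18 g/mol = 73.103 g.

73.10 g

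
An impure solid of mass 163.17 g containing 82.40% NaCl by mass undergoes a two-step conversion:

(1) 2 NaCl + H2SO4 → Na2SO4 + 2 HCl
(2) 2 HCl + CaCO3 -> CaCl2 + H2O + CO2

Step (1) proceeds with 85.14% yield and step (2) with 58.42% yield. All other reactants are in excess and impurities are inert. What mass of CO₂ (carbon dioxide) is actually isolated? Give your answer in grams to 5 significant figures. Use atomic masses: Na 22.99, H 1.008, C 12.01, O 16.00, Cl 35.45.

Pure NaCl = 163.17 × 0.8240 = 134.452 g.
M(NaCl) = 22.99 + 35.45 = 58.44 g/mol.
M(CO2) = 12.01 + 2(16.00) = 44.01 g/mol.
n(NaCl) = 134.452 / 58.44 = 2.30069 mol.
Step 1 (NaCl:HCl = 2:2): theoretical n(HCl) = 2.30069 mol; at 85.14% yield, n(HCl) = 1.95880 mol.
Step 2 (HCl:CO2 = 2:1): theoretical n(CO2) = 0.979402 mol, so theoretical mass = 0.979402 × 44.01 = 43.1035 g.
At 58.42% yield, actual mass of CO2 = 43.1035 × 0.5842 = 25.1811 g.

25.181 g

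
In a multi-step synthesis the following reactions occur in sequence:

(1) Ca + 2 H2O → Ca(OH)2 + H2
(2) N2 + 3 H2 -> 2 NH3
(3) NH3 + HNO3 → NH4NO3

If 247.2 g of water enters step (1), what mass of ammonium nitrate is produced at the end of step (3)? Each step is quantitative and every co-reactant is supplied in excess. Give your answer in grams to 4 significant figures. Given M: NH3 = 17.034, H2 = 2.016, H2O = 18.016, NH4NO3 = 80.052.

n(H2O) = 247.2 / 18.016 = 13.721 mol.
Reaction (1): H2O→H2 ratio 2:1 ⇒ n(H2) = 6.8606 mol.
Reaction (2): H2→NH3 ratio 3:2 ⇒ n(NH3) = 4.5737 mol.
Reaction (3): NH3→NH4NO3 ratio 1:1 ⇒ n(NH4NO3) = 4.5737 mol.
Mass of NH4NO3 = 4.5737 × 80.052 = 366.13 g.

366.1 g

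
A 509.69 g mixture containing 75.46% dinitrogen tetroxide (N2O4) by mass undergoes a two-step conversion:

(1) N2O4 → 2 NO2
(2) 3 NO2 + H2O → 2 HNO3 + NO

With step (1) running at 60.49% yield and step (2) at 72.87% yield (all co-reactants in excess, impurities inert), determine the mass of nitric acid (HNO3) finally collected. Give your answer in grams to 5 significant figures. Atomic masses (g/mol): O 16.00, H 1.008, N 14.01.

Pure N2O4 = 509.69 × 0.7546 = 384.612 g.
M(N2O4) = 2(14.01) + 4(16.00) = 92.02 g/mol.
M(HNO3) = 1.008 + 14.01 + 3(16.00) = 63.018 g/mol.
n(N2O4) = 384.612 / 92.02 = 4.17966 mol.
Step 1 (N2O4:NO2 = 1:2): theoretical n(NO2) = 8.35931 mol; at 60.49% yield, n(NO2) = 5.05655 mol.
Step 2 (NO2:HNO3 = 3:2): theoretical n(HNO3) = 3.37103 mol, so theoretical mass = 3.37103 × 63.018 = 212.436 g.
At 72.87% yield, actual mass of HNO3 = 212.436 × 0.7287 = 154.802 g.

154.80 g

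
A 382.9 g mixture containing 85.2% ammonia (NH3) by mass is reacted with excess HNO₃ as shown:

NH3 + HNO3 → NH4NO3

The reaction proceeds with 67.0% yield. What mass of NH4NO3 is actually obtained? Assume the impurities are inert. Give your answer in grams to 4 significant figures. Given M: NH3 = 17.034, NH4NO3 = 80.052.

1027 g

Pure NH3 available = 382.9 g × 0.852 = 326.23 g.
n(NH3) = 326.23 g / 17.034 g/mol = 19.152 mol.
From the equation the NH3:NH4NO3 mole ratio is 1:1, so n(NH4NO3) = 19.152 × 1/1 = 19.152 mol.
Mass of NH4NO3 = 19.152 mol × 80.052 g/mol = 1533.1 g.
Actual mass collected = 1533.1 g × 0.670 = 1027.2 g.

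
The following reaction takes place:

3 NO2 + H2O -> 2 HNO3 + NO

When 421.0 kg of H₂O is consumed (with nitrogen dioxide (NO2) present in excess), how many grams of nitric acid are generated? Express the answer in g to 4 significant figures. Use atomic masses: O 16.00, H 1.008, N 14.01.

2945000 g

M(H2O) = 2(1.008) + 16.00 = 18.016 g/mol.
M(HNO3) = 1.008 + 14.01 + 3(16.00) = 63.018 g/mol.
Convert: 421.0 kg = 421000 g.
n(H2O) = 421000 g / 18.016 g/mol = 23368 mol.
From the equation the H2O:HNO3 mole ratio is 1:2, so n(HNO3) = 23368 × 2/1 = 46736 mol.
Mass of HNO3 = 46736 mol × 63.018 g/mol = 2.9452 × 10^6 g.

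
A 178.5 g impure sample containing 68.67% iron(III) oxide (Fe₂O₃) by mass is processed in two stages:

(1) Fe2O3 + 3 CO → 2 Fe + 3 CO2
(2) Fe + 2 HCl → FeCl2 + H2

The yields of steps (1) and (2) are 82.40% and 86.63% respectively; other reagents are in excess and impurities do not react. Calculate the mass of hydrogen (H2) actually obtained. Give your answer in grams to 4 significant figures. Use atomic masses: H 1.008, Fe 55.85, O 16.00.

2.209 g

Pure Fe2O3 = 178.5 × 0.6867 = 122.58 g.
M(Fe2O3) = 2(55.85) + 3(16.00) = 159.70 g/mol.
M(H2) = 2(1.008) = 2.016 g/mol.
n(Fe2O3) = 122.58 / 159.70 = 0.76754 mol.
Step 1 (Fe2O3:Fe = 1:2): theoretical n(Fe) = 1.5351 mol; at 82.40% yield, n(Fe) = 1.2649 mol.
Step 2 (Fe:H2 = 1:1): theoretical n(H2) = 1.2649 mol, so theoretical mass = 1.2649 × 2.016 = 2.5500 g.
At 86.63% yield, actual mass of H2 = 2.5500 × 0.8663 = 2.2091 g.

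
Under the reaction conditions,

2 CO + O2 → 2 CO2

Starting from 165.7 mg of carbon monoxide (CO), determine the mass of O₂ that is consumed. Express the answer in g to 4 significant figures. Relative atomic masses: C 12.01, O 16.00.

0.09465 g

M(CO) = 12.01 + 16.00 = 28.01 g/mol.
M(O2) = 2(16.00) = 32.00 g/mol.
Convert: 165.7 mg = 0.16570 g.
n(CO) = 0.16570 g / 28.01 g/mol = 0.0059157 mol.
From the equation the CO:O2 mole ratio is 2:1, so n(O2) = 0.0059157 × 1/2 = 0.0029579 mol.
Mass of O2 = 0.0029579 mol × 32.00 g/mol = 0.094652 g.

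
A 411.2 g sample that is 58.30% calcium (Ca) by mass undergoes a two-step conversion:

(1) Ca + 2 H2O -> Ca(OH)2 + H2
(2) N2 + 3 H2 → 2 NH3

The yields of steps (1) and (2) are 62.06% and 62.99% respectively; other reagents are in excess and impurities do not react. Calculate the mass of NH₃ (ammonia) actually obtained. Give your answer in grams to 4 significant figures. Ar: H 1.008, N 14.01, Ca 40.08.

26.55 g

Pure Ca = 411.2 × 0.5830 = 239.73 g.
M(Ca) = 40.08 g/mol.
M(NH3) = 14.01 + 3(1.008) = 17.034 g/mol.
n(Ca) = 239.73 / 40.08 = 5.9813 mol.
Step 1 (Ca:H2 = 1:1): theoretical n(H2) = 5.9813 mol; at 62.06% yield, n(H2) = 3.7120 mol.
Step 2 (H2:NH3 = 3:2): theoretical n(NH3) = 2.4747 mol, so theoretical mass = 2.4747 × 17.034 = 42.153 g.
At 62.99% yield, actual mass of NH3 = 42.153 × 0.6299 = 26.552 g.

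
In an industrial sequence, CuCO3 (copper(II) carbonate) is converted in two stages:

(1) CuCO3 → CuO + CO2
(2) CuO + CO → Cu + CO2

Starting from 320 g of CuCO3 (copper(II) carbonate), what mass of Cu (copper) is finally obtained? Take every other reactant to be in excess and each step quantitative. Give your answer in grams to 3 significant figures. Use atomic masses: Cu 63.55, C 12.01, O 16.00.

165 g

M(CuCO3) = 63.55 + 12.01 + 3(16.00) = 123.56 g/mol.
M(Cu) = 63.55 g/mol.
n(CuCO3) = 320.0 / 123.56 = 2.590 mol.
Step 1 gives a 1:1 ratio of CuCO3 to CuO, so n(CuO) = 2.590 mol.
In step 2 the CuO:Cu ratio is 1:1, so n(Cu) = 2.590 mol.
Mass of Cu = 2.590 × 63.55 = 164.6 g.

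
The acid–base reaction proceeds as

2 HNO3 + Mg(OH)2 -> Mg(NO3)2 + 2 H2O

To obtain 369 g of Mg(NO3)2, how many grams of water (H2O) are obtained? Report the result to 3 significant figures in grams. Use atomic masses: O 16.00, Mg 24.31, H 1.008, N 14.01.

M(Mg(NO3)2) = 24.31 + 2(14.01) + 6(16.00) = 148.33 g/mol.
M(H2O) = 2(1.008) + 16.00 = 18.016 g/mol.
n(Mg(NO3)2) = 369.0 g / 148.33 g/mol = 2.488 mol.
From the equation the Mg(NO3)2:H2O mole ratio is 1:2, so n(H2O) = 2.488 × 2/1 = 4.975 mol.
Mass of H2O = 4.975 mol × 18.016 g/mol = 89.64 g.

89.6 g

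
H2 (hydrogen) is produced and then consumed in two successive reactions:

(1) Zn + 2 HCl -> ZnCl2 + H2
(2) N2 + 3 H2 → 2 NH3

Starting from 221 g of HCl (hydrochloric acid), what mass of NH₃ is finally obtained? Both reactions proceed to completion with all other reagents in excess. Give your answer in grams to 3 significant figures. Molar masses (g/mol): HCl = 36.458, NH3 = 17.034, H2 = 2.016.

n(HCl) = 221.0 / 36.458 = 6.062 mol.
Step 1 gives a 2:1 ratio of HCl to H2, so n(H2) = 3.031 mol.
In step 2 the H2:NH3 ratio is 3:2, so n(NH3) = 2.021 mol.
Mass of NH3 = 2.021 × 17.034 = 34.42 g.

34.4 g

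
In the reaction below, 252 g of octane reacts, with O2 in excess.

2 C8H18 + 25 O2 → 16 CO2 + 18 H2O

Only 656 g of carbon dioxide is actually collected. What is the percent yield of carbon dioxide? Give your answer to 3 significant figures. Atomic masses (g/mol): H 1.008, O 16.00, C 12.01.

84.5 %

M(C8H18) = 8(12.01) + 18(1.008) = 114.224 g/mol.
M(CO2) = 12.01 + 2(16.00) = 44.01 g/mol.
n(C8H18) = 252.0 g / 114.224 g/mol = 2.206 mol.
From the equation the C8H18:CO2 mole ratio is 2:16, so n(CO2) = 2.206 × 16/2 = 17.65 mol.
Mass of CO2 = 17.65 mol × 44.01 g/mol = 776.8 g.
This is the theoretical yield. Percent yield = 656 g / 776.8 g × 100% = 84.45%.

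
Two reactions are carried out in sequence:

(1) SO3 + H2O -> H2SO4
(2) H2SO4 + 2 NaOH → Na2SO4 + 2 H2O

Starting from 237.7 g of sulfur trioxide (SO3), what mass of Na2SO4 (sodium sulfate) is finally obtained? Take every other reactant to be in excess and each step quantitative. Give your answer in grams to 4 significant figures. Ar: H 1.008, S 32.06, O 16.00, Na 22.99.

M(SO3) = 32.06 + 3(16.00) = 80.06 g/mol.
M(Na2SO4) = 2(22.99) + 32.06 + 4(16.00) = 142.04 g/mol.
n(SO3) = 237.70 / 80.06 = 2.9690 mol.
Step 1 gives a 1:1 ratio of SO3 to H2SO4, so n(H2SO4) = 2.9690 mol.
In step 2 the H2SO4:Na2SO4 ratio is 1:1, so n(Na2SO4) = 2.9690 mol.
Mass of Na2SO4 = 2.9690 × 142.04 = 421.72 g.

421.7 g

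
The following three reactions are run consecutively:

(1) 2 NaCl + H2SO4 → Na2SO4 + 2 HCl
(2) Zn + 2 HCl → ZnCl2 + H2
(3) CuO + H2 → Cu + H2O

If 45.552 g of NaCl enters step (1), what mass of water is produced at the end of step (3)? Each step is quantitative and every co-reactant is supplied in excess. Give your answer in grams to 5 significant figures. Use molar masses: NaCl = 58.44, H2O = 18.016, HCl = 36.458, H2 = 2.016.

7.0214 g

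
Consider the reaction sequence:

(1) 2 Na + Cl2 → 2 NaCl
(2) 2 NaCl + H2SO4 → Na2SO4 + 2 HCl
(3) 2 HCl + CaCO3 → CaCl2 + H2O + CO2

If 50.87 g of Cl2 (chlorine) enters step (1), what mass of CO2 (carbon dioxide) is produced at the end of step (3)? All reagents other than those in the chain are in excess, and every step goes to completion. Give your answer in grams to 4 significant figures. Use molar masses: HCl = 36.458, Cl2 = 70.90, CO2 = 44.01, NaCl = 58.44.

n(Cl2) = 50.87 / 70.90 = 0.71749 mol.
Reaction (1): Cl2→NaCl ratio 1:2 ⇒ n(NaCl) = 1.4350 mol.
Reaction (2): NaCl→HCl ratio 2:2 ⇒ n(HCl) = 1.4350 mol.
Reaction (3): HCl→CO2 ratio 2:1 ⇒ n(CO2) = 0.71749 mol.
Mass of CO2 = 0.71749 × 44.01 = 31.577 g.

31.58 g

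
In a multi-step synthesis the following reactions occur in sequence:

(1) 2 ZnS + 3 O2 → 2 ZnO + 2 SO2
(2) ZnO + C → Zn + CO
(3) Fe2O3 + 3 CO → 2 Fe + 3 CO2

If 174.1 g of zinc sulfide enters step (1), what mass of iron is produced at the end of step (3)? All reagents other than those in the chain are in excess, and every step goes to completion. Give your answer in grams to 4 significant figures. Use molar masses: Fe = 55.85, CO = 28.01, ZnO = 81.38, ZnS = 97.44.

66.53 g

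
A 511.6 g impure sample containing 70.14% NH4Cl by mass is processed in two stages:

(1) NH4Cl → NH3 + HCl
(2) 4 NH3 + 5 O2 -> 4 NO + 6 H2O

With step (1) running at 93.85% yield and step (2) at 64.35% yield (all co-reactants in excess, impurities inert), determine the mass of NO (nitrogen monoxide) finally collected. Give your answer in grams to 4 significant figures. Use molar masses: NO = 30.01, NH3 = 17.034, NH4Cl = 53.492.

Pure NH4Cl = 511.6 × 0.7014 = 358.84 g.
n(NH4Cl) = 358.84 / 53.492 = 6.7082 mol.
Step 1 (NH4Cl:NH3 = 1:1): theoretical n(NH3) = 6.7082 mol; at 93.85% yield, n(NH3) = 6.2957 mol.
Step 2 (NH3:NO = 4:4): theoretical n(NO) = 6.2957 mol, so theoretical mass = 6.2957 × 30.01 = 188.93 g.
At 64.35% yield, actual mass of NO = 188.93 × 0.6435 = 121.58 g.

121.6 g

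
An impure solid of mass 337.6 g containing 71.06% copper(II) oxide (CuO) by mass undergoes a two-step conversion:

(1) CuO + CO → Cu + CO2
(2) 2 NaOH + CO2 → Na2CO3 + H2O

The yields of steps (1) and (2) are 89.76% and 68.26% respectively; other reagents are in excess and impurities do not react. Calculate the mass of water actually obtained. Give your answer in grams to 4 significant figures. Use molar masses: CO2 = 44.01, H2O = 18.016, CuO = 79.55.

33.29 g

Pure CuO = 337.6 × 0.7106 = 239.90 g.
n(CuO) = 239.90 / 79.55 = 3.0157 mol.
Step 1 (CuO:CO2 = 1:1): theoretical n(CO2) = 3.0157 mol; at 89.76% yield, n(CO2) = 2.7069 mol.
Step 2 (CO2:H2O = 1:1): theoretical n(H2O) = 2.7069 mol, so theoretical mass = 2.7069 × 18.016 = 48.767 g.
At 68.26% yield, actual mass of H2O = 48.767 × 0.6826 = 33.289 g.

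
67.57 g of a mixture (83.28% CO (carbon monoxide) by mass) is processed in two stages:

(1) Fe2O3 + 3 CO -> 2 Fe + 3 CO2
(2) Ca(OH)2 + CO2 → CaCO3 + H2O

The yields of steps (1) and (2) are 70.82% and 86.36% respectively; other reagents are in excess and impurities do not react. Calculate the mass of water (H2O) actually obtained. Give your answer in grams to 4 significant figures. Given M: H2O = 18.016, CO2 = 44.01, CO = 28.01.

Pure CO = 67.57 × 0.8328 = 56.272 g.
n(CO) = 56.272 / 28.01 = 2.0090 mol.
Step 1 (CO:CO2 = 3:3): theoretical n(CO2) = 2.0090 mol; at 70.82% yield, n(CO2) = 1.4228 mol.
Step 2 (CO2:H2O = 1:1): theoretical n(H2O) = 1.4228 mol, so theoretical mass = 1.4228 × 18.016 = 25.633 g.
At 86.36% yield, actual mass of H2O = 25.633 × 0.8636 = 22.136 g.

22.14 g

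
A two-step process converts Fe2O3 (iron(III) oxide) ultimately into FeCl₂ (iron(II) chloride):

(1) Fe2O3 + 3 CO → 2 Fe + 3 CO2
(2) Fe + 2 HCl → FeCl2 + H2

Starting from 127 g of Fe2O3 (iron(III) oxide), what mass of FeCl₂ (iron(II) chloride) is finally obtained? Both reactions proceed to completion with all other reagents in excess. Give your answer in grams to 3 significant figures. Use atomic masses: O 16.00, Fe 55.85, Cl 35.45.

M(Fe2O3) = 2(55.85) + 3(16.00) = 159.70 g/mol.
M(FeCl2) = 55.85 + 2(35.45) = 126.75 g/mol.
n(Fe2O3) = 127.0 / 159.70 = 0.7952 mol.
Step 1 gives a 1:2 ratio of Fe2O3 to Fe, so n(Fe) = 1.590 mol.
In step 2 the Fe:FeCl2 ratio is 1:1, so n(FeCl2) = 1.590 mol.
Mass of FeCl2 = 1.590 × 126.75 = 201.6 g.

202 g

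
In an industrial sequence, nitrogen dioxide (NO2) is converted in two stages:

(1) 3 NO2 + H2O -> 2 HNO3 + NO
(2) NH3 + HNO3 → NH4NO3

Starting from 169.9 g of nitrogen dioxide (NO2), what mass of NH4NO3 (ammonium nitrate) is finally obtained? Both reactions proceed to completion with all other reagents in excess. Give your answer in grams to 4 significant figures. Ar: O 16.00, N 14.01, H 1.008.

M(NO2) = 14.01 + 2(16.00) = 46.01 g/mol.
M(NH4NO3) = 2(14.01) + 4(1.008) + 3(16.00) = 80.052 g/mol.
n(NO2) = 169.90 / 46.01 = 3.6927 mol.
Step 1 gives a 3:2 ratio of NO2 to HNO3, so n(HNO3) = 2.4618 mol.
In step 2 the HNO3:NH4NO3 ratio is 1:1, so n(NH4NO3) = 2.4618 mol.
Mass of NH4NO3 = 2.4618 × 80.052 = 197.07 g.

197.1 g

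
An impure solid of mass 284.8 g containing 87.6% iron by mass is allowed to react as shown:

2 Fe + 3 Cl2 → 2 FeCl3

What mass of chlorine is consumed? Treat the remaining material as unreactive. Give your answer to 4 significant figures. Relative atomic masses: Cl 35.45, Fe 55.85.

Mass of pure Fe = 284.8 g × 0.876 = 249.48 g.
M(Fe) = 55.85 g/mol.
M(Cl2) = 2(35.45) = 70.90 g/mol.
n(Fe) = 249.48 g / 55.85 g/mol = 4.4671 mol.
From the equation the Fe:Cl2 mole ratio is 2:3, so n(Cl2) = 4.4671 × 3/2 = 6.7006 mol.
Mass of Cl2 = 6.7006 mol × 70.90 g/mol = 475.07 g.

475.1 g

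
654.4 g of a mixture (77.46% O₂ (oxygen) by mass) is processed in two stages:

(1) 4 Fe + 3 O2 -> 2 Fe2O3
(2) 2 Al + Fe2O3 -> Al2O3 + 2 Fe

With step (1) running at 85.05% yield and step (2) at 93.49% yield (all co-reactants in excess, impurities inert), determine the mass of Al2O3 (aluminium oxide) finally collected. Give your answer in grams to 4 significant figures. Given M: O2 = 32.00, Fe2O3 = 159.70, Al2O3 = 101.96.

856.1 g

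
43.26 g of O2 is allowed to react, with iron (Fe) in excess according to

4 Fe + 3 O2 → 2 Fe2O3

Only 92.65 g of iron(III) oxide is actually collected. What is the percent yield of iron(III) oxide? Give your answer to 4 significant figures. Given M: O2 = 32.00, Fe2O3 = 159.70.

64.37 %

n(O2) = 43.260 g / 32.00 g/mol = 1.3519 mol.
From the equation the O2:Fe2O3 mole ratio is 3:2, so n(Fe2O3) = 1.3519 × 2/3 = 0.90125 mol.
Mass of Fe2O3 = 0.90125 mol × 159.70 g/mol = 143.93 g.
This is the theoretical yield. Percent yield = 92.65 g / 143.93 g × 100% = 64.372%.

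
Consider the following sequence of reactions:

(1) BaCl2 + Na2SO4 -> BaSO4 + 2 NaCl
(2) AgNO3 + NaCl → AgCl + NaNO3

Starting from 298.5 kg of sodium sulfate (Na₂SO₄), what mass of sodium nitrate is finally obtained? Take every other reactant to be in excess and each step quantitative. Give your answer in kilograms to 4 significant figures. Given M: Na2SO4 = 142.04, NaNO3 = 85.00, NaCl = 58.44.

357.3 kg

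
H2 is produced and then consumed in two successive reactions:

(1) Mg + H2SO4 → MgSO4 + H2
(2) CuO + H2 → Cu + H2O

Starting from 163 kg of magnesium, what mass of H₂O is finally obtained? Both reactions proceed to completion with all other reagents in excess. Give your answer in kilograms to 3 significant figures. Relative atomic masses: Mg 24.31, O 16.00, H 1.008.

M(Mg) = 24.31 g/mol.
M(H2O) = 2(1.008) + 16.00 = 18.016 g/mol.
163 kg = 163000 g.
n(Mg) = 163000 / 24.31 = 6705 mol.
Step 1 gives a 1:1 ratio of Mg to H2, so n(H2) = 6705 mol.
In step 2 the H2:H2O ratio is 1:1, so n(H2O) = 6705 mol.
Mass of H2O = 6705 × 18.016 = 120800 g = 121 kg.

121 kg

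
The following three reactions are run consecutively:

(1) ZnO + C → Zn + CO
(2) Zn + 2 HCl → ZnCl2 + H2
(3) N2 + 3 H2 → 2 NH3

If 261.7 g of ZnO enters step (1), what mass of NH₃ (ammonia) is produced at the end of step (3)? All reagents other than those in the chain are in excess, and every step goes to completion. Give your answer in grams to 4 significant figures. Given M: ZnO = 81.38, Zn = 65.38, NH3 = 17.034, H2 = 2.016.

36.52 g

n(ZnO) = 261.7 / 81.38 = 3.2158 mol.
Reaction (1): ZnO→Zn ratio 1:1 ⇒ n(Zn) = 3.2158 mol.
Reaction (2): Zn→H2 ratio 1:1 ⇒ n(H2) = 3.2158 mol.
Reaction (3): H2→NH3 ratio 3:2 ⇒ n(NH3) = 2.1439 mol.
Mass of NH3 = 2.1439 × 17.034 = 36.518 g.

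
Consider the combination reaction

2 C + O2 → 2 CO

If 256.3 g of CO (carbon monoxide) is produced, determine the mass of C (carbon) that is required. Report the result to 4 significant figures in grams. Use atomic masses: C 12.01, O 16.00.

109.9 g

M(CO) = 12.01 + 16.00 = 28.01 g/mol.
M(C) = 12.01 g/mol.
n(CO) = 256.30 g / 28.01 g/mol = 9.1503 mol.
From the equation the CO:C mole ratio is 2:2, so n(C) = 9.1503 × 2/2 = 9.1503 mol.
Mass of C = 9.1503 mol × 12.01 g/mol = 109.90 g.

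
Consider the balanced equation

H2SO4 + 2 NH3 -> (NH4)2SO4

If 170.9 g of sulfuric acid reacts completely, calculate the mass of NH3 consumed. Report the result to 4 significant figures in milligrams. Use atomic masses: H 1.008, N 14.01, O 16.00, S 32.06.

59360 mg

M(H2SO4) = 2(1.008) + 32.06 + 4(16.00) = 98.076 g/mol.
M(NH3) = 14.01 + 3(1.008) = 17.034 g/mol.
n(H2SO4) = 170.90 g / 98.076 g/mol = 1.7425 mol.
From the equation the H2SO4:NH3 mole ratio is 1:2, so n(NH3) = 1.7425 × 2/1 = 3.4851 mol.
Mass of NH3 = 3.4851 mol × 17.034 g/mol = 59.364 g.
Converting to mg: 59.364 g = 59360 mg.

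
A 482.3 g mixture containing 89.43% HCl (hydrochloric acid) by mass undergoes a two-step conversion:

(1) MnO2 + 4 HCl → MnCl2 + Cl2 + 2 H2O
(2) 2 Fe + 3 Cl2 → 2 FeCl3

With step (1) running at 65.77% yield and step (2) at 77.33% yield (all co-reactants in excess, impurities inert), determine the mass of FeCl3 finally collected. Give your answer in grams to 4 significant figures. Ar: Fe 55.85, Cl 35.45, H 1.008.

Pure HCl = 482.3 × 0.8943 = 431.32 g.
M(HCl) = 1.008 + 35.45 = 36.458 g/mol.
M(FeCl3) = 55.85 + 3(35.45) = 162.20 g/mol.
n(HCl) = 431.32 / 36.458 = 11.831 mol.
Step 1 (HCl:Cl2 = 4:1): theoretical n(Cl2) = 2.9577 mol; at 65.77% yield, n(Cl2) = 1.9453 mol.
Step 2 (Cl2:FeCl3 = 3:2): theoretical n(FeCl3) = 1.2968 mol, so theoretical mass = 1.2968 × 162.20 = 210.35 g.
At 77.33% yield, actual mass of FeCl3 = 210.35 × 0.7733 = 162.66 g.

162.7 g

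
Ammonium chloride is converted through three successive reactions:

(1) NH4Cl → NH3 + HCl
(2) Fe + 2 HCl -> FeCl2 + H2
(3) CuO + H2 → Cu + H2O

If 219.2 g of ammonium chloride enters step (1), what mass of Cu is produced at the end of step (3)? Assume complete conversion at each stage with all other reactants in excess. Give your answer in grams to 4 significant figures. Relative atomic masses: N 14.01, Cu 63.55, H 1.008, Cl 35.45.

130.2 g

M(NH4Cl) = 14.01 + 4(1.008) + 35.45 = 53.492 g/mol.
M(Cu) = 63.55 g/mol.
n(NH4Cl) = 219.2 / 53.492 = 4.0978 mol.
Reaction (1): NH4Cl→HCl ratio 1:1 ⇒ n(HCl) = 4.0978 mol.
Reaction (2): HCl→H2 ratio 2:1 ⇒ n(H2) = 2.0489 mol.
Reaction (3): H2→Cu ratio 1:1 ⇒ n(Cu) = 2.0489 mol.
Mass of Cu = 2.0489 × 63.55 = 130.21 g.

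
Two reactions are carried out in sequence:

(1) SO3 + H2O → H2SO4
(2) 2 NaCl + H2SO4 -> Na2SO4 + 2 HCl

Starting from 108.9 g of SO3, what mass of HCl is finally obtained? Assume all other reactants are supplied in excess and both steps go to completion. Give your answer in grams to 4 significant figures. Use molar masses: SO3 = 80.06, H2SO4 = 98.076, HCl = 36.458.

99.18 g

n(SO3) = 108.90 / 80.06 = 1.3602 mol.
Step 1 gives a 1:1 ratio of SO3 to H2SO4, so n(H2SO4) = 1.3602 mol.
In step 2 the H2SO4:HCl ratio is 1:2, so n(HCl) = 2.7205 mol.
Mass of HCl = 2.7205 × 36.458 = 99.183 g.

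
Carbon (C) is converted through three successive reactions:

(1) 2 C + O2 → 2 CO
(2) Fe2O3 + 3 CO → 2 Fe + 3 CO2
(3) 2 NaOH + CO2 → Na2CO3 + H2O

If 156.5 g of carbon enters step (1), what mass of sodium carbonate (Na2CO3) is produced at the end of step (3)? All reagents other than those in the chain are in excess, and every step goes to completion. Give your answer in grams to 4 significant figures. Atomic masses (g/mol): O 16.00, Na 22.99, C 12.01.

M(C) = 12.01 g/mol.
M(Na2CO3) = 2(22.99) + 12.01 + 3(16.00) = 105.99 g/mol.
n(C) = 156.5 / 12.01 = 13.031 mol.
Reaction (1): C→CO ratio 2:2 ⇒ n(CO) = 13.031 mol.
Reaction (2): CO→CO2 ratio 3:3 ⇒ n(CO2) = 13.031 mol.
Reaction (3): CO2→Na2CO3 ratio 1:1 ⇒ n(Na2CO3) = 13.031 mol.
Mass of Na2CO3 = 13.031 × 105.99 = 1381.1 g.

1381 g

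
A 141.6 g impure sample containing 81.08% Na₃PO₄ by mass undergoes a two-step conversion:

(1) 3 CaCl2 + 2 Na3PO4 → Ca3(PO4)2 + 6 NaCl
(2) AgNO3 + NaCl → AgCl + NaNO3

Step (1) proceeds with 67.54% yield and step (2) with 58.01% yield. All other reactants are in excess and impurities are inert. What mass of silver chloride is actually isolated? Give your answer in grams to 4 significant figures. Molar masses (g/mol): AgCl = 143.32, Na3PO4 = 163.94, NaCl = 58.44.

118.0 g

Pure Na3PO4 = 141.6 × 0.8108 = 114.81 g.
n(Na3PO4) = 114.81 / 163.94 = 0.70031 mol.
Step 1 (Na3PO4:NaCl = 2:6): theoretical n(NaCl) = 2.1009 mol; at 67.54% yield, n(NaCl) = 1.4190 mol.
Step 2 (NaCl:AgCl = 1:1): theoretical n(AgCl) = 1.4190 mol, so theoretical mass = 1.4190 × 143.32 = 203.37 g.
At 58.01% yield, actual mass of AgCl = 203.37 × 0.5801 = 117.97 g.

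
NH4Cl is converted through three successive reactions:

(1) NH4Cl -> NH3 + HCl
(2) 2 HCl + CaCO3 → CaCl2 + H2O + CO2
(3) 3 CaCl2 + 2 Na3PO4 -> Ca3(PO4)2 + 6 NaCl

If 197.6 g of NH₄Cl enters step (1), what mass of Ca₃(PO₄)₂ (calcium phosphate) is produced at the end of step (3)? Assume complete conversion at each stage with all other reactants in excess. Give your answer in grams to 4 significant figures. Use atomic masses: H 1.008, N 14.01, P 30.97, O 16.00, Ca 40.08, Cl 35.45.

191.0 g

M(NH4Cl) = 14.01 + 4(1.008) + 35.45 = 53.492 g/mol.
M(Ca3(PO4)2) = 3(40.08) + 2(30.97) + 8(16.00) = 310.18 g/mol.
n(NH4Cl) = 197.6 / 53.492 = 3.6940 mol.
Reaction (1): NH4Cl→HCl ratio 1:1 ⇒ n(HCl) = 3.6940 mol.
Reaction (2): HCl→CaCl2 ratio 2:1 ⇒ n(CaCl2) = 1.8470 mol.
Reaction (3): CaCl2→Ca3(PO4)2 ratio 3:1 ⇒ n(Ca3(PO4)2) = 0.61567 mol.
Mass of Ca3(PO4)2 = 0.61567 × 310.18 = 190.97 g.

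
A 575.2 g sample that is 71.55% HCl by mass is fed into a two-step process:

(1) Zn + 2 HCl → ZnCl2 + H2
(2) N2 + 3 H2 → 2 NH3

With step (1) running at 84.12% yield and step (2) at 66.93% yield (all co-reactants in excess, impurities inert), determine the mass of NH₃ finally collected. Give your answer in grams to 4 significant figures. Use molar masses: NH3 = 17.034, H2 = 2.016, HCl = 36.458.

36.09 g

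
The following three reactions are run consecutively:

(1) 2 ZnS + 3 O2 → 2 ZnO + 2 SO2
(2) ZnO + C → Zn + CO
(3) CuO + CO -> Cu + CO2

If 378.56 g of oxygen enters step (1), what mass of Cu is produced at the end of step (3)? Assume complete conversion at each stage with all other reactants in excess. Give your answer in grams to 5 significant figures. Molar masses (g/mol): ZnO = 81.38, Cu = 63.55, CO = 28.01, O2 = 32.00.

501.20 g

n(O2) = 378.56 / 32.00 = 11.8300 mol.
Reaction (1): O2→ZnO ratio 3:2 ⇒ n(ZnO) = 7.88667 mol.
Reaction (2): ZnO→CO ratio 1:1 ⇒ n(CO) = 7.88667 mol.
Reaction (3): CO→Cu ratio 1:1 ⇒ n(Cu) = 7.88667 mol.
Mass of Cu = 7.88667 × 63.55 = 501.198 g.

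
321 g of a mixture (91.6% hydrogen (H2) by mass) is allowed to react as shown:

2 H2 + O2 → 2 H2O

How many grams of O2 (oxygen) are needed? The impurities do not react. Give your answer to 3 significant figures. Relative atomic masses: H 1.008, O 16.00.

Mass of pure H2 = 321 g × 0.916 = 294.0 g.
M(H2) = 2(1.008) = 2.016 g/mol.
M(O2) = 2(16.00) = 32.00 g/mol.
n(H2) = 294.0 g / 2.016 g/mol = 145.9 mol.
From the equation the H2:O2 mole ratio is 2:1, so n(O2) = 145.9 × 1/2 = 72.93 mol.
Mass of O2 = 72.93 mol × 32.00 g/mol = 2334 g.

2330 g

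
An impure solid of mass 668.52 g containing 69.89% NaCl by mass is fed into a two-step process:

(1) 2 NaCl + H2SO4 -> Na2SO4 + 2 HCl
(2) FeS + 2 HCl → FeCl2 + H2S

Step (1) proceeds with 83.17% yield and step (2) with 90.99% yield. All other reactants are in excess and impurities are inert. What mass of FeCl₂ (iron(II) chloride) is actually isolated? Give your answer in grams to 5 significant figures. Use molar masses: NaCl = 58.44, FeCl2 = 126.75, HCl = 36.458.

Pure NaCl = 668.52 × 0.6989 = 467.229 g.
n(NaCl) = 467.229 / 58.44 = 7.99501 mol.
Step 1 (NaCl:HCl = 2:2): theoretical n(HCl) = 7.99501 mol; at 83.17% yield, n(HCl) = 6.64945 mol.
Step 2 (HCl:FeCl2 = 2:1): theoretical n(FeCl2) = 3.32473 mol, so theoretical mass = 3.32473 × 126.75 = 421.409 g.
At 90.99% yield, actual mass of FeCl2 = 421.409 × 0.9099 = 383.440 g.

383.44 g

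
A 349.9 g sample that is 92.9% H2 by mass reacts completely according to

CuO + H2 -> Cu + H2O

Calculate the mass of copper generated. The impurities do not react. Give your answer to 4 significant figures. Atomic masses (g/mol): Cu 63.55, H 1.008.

10250 g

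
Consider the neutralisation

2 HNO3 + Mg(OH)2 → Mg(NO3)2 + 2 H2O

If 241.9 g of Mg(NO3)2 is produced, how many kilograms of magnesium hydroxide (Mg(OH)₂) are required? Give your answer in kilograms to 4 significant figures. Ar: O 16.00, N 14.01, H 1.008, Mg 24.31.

0.09512 kg

M(Mg(NO3)2) = 24.31 + 2(14.01) + 6(16.00) = 148.33 g/mol.
M(Mg(OH)2) = 24.31 + 2(16.00) + 2(1.008) = 58.326 g/mol.
n(Mg(NO3)2) = 241.90 g / 148.33 g/mol = 1.6308 mol.
From the equation the Mg(NO3)2:Mg(OH)2 mole ratio is 1:1, so n(Mg(OH)2) = 1.6308 × 1/1 = 1.6308 mol.
Mass of Mg(OH)2 = 1.6308 mol × 58.326 g/mol = 95.119 g.
Converting to kg: 95.119 g = 0.09512 kg.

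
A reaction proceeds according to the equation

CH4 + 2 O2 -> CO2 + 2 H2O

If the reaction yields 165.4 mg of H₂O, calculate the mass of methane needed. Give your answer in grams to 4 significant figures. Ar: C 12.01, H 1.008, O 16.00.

0.07364 g

M(H2O) = 2(1.008) + 16.00 = 18.016 g/mol.
M(CH4) = 12.01 + 4(1.008) = 16.042 g/mol.
Convert: 165.4 mg = 0.16540 g.
n(H2O) = 0.16540 g / 18.016 g/mol = 0.0091807 mol.
From the equation the H2O:CH4 mole ratio is 2:1, so n(CH4) = 0.0091807 × 1/2 = 0.0045904 mol.
Mass of CH4 = 0.0045904 mol × 16.042 g/mol = 0.073639 g.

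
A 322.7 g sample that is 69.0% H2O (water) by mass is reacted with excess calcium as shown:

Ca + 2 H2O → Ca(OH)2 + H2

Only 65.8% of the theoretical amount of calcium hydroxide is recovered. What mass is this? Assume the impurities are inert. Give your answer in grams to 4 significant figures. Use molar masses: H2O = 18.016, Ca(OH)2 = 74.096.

301.3 g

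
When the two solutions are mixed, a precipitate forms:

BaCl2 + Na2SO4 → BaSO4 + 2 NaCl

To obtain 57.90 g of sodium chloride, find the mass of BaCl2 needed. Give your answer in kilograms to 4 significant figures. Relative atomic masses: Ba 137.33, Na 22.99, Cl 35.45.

0.1032 kg

M(NaCl) = 22.99 + 35.45 = 58.44 g/mol.
M(BaCl2) = 137.33 + 2(35.45) = 208.23 g/mol.
n(NaCl) = 57.900 g / 58.44 g/mol = 0.99076 mol.
From the equation the NaCl:BaCl2 mole ratio is 2:1, so n(BaCl2) = 0.99076 × 1/2 = 0.49538 mol.
Mass of BaCl2 = 0.49538 mol × 208.23 g/mol = 103.15 g.
Converting to kg: 103.15 g = 0.1032 kg.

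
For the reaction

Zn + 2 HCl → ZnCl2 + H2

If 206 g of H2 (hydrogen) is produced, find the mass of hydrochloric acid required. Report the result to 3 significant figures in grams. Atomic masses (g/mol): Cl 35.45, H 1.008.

7450 g

M(H2) = 2(1.008) = 2.016 g/mol.
M(HCl) = 1.008 + 35.45 = 36.458 g/mol.
n(H2) = 206.0 g / 2.016 g/mol = 102.2 mol.
From the equation the H2:HCl mole ratio is 1:2, so n(HCl) = 102.2 × 2/1 = 204.4 mol.
Mass of HCl = 204.4 mol × 36.458 g/mol = 7451 g.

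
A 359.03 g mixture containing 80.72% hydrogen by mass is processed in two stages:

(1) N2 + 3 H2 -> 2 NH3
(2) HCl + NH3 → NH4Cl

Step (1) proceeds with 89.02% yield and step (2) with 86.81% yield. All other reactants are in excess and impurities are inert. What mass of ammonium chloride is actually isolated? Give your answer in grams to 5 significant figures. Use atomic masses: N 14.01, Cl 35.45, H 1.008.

Pure H2 = 359.03 × 0.8072 = 289.809 g.
M(H2) = 2(1.008) = 2.016 g/mol.
M(NH4Cl) = 14.01 + 4(1.008) + 35.45 = 53.492 g/mol.
n(H2) = 289.809 / 2.016 = 143.754 mol.
Step 1 (H2:NH3 = 3:2): theoretical n(NH3) = 95.8363 mol; at 89.02% yield, n(NH3) = 85.3135 mol.
Step 2 (NH3:NH4Cl = 1:1): theoretical n(NH4Cl) = 85.3135 mol, so theoretical mass = 85.3135 × 53.492 = 4563.59 g.
At 86.81% yield, actual mass of NH4Cl = 4563.59 × 0.8681 = 3961.65 g.

3961.7 g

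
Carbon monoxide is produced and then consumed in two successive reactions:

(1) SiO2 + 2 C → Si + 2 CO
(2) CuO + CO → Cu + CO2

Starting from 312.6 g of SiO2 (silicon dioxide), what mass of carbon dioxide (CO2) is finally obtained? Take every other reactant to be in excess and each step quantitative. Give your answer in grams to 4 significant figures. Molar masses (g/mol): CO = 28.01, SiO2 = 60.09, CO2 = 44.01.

n(SiO2) = 312.60 / 60.09 = 5.2022 mol.
Step 1 gives a 1:2 ratio of SiO2 to CO, so n(CO) = 10.404 mol.
In step 2 the CO:CO2 ratio is 1:1, so n(CO2) = 10.404 mol.
Mass of CO2 = 10.404 × 44.01 = 457.90 g.

457.9 g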